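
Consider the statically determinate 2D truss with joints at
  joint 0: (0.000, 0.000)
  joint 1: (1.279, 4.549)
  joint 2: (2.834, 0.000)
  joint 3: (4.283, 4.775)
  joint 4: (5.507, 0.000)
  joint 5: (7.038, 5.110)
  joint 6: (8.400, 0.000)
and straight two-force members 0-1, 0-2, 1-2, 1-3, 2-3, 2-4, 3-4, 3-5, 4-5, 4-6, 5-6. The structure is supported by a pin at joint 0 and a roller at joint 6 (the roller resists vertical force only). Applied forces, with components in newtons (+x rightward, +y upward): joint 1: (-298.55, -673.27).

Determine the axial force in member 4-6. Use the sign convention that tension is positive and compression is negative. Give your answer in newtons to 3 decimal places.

-15.770

N=7 nodes, M=11 members, R=3 reactions → 2N=14, M+R=14
member 0 (0-1): L=4.7254, (cx,cy)=(0.2707,0.9627)
member 1 (0-2): L=2.8340, (cx,cy)=(1.0000,0.0000)
member 2 (1-2): L=4.8074, (cx,cy)=(0.3235,-0.9462)
member 3 (1-3): L=3.0125, (cx,cy)=(0.9972,0.0750)
member 4 (2-3): L=4.9900, (cx,cy)=(0.2904,0.9569)
member 5 (2-4): L=2.6730, (cx,cy)=(1.0000,0.0000)
member 6 (3-4): L=4.9294, (cx,cy)=(0.2483,-0.9687)
member 7 (3-5): L=2.7753, (cx,cy)=(0.9927,0.1207)
member 8 (4-5): L=5.3344, (cx,cy)=(0.2870,0.9579)
member 9 (4-6): L=2.8930, (cx,cy)=(1.0000,0.0000)
member 10 (5-6): L=5.2884, (cx,cy)=(0.2575,-0.9663)
solve A·x = −loads:
  F[0-1] = -760.8351 N (compression)
  F[0-2] = -92.6179 N (compression)
  F[1-2] = +68.1384 N (tension)
  F[1-3] = +70.7775 N (tension)
  F[2-3] = -67.3787 N (compression)
  F[2-4] = -51.0126 N (compression)
  F[3-4] = +65.4423 N (tension)
  F[3-5] = +35.0189 N (tension)
  F[4-5] = -66.1768 N (compression)
  F[4-6] = -15.7698 N (compression)
  F[5-6] = +61.2312 N (tension)
  Rx@0 = +298.5500 N
  Ry@0 = +732.4357 N
  Ry@6 = -59.1657 N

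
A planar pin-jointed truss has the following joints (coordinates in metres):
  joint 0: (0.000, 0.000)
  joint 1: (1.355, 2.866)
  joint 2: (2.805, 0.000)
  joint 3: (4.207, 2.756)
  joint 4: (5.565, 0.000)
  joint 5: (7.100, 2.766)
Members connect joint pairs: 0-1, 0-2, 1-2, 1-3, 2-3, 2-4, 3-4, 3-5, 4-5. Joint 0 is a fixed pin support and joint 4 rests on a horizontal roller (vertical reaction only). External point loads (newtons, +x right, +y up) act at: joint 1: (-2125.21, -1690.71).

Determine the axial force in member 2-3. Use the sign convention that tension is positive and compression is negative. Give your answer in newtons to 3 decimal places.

N=6 nodes, M=9 members, R=3 reactions → 2N=12, M+R=12
member 0 (0-1): L=3.1702, (cx,cy)=(0.4274,0.9041)
member 1 (0-2): L=2.8050, (cx,cy)=(1.0000,0.0000)
member 2 (1-2): L=3.2119, (cx,cy)=(0.4514,-0.8923)
member 3 (1-3): L=2.8541, (cx,cy)=(0.9993,-0.0385)
member 4 (2-3): L=3.0921, (cx,cy)=(0.4534,0.8913)
member 5 (2-4): L=2.7600, (cx,cy)=(1.0000,0.0000)
member 6 (3-4): L=3.0724, (cx,cy)=(0.4420,-0.8970)
member 7 (3-5): L=2.8930, (cx,cy)=(1.0000,0.0035)
member 8 (4-5): L=3.1634, (cx,cy)=(0.4852,0.8744)
solve A·x = −loads:
  F[0-1] = -2625.4436 N (compression)
  F[0-2] = -1003.0382 N (compression)
  F[1-2] = +736.2561 N (tension)
  F[1-3] = +671.1593 N (tension)
  F[2-3] = -737.0814 N (compression)
  F[2-4] = -336.4590 N (compression)
  F[3-4] = +761.2222 N (tension)
  F[3-5] = +0.0000 N (tension)
  F[4-5] = -0.0000 N (compression)
  Rx@0 = +2125.2100 N
  Ry@0 = +2373.5384 N
  Ry@4 = -682.8284 N

-737.081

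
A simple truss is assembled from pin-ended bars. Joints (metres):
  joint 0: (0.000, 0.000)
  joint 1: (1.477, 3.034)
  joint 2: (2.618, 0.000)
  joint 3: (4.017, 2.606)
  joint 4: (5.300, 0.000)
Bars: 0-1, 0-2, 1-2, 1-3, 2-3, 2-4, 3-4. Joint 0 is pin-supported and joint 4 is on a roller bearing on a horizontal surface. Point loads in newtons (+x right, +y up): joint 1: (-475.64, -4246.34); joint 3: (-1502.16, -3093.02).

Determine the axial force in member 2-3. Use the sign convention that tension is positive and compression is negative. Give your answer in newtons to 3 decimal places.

-1080.567

N=5 nodes, M=7 members, R=3 reactions → 2N=10, M+R=10
member 0 (0-1): L=3.3744, (cx,cy)=(0.4377,0.8991)
member 1 (0-2): L=2.6180, (cx,cy)=(1.0000,0.0000)
member 2 (1-2): L=3.2415, (cx,cy)=(0.3520,-0.9360)
member 3 (1-3): L=2.5758, (cx,cy)=(0.9861,-0.1662)
member 4 (2-3): L=2.9578, (cx,cy)=(0.4730,0.8811)
member 5 (2-4): L=2.6820, (cx,cy)=(1.0000,0.0000)
member 6 (3-4): L=2.9047, (cx,cy)=(0.4417,-0.8972)
solve A·x = −loads:
  F[0-1] = -5363.7071 N (compression)
  F[0-2] = +369.9232 N (tension)
  F[1-2] = +1017.1512 N (tension)
  F[1-3] = -2261.5618 N (compression)
  F[2-3] = -1080.5672 N (compression)
  F[2-4] = +1239.0609 N (tension)
  F[3-4] = -2805.2293 N (compression)
  Rx@0 = +1977.8000 N
  Ry@0 = +4822.6082 N
  Ry@4 = +2516.7518 N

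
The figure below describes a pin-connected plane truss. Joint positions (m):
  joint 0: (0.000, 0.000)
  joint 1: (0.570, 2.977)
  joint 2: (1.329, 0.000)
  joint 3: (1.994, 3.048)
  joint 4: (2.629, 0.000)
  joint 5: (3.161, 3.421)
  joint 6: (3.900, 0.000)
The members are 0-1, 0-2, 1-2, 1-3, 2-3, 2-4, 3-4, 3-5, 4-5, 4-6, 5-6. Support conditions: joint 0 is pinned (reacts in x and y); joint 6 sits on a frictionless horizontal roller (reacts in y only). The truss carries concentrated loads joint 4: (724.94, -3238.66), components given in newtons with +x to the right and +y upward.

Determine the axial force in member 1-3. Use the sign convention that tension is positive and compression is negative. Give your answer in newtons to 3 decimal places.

-465.850

N=7 nodes, M=11 members, R=3 reactions → 2N=14, M+R=14
member 0 (0-1): L=3.0311, (cx,cy)=(0.1881,0.9822)
member 1 (0-2): L=1.3290, (cx,cy)=(1.0000,0.0000)
member 2 (1-2): L=3.0722, (cx,cy)=(0.2471,-0.9690)
member 3 (1-3): L=1.4258, (cx,cy)=(0.9988,0.0498)
member 4 (2-3): L=3.1197, (cx,cy)=(0.2132,0.9770)
member 5 (2-4): L=1.3000, (cx,cy)=(1.0000,0.0000)
member 6 (3-4): L=3.1134, (cx,cy)=(0.2040,-0.9790)
member 7 (3-5): L=1.2252, (cx,cy)=(0.9525,0.3044)
member 8 (4-5): L=3.4621, (cx,cy)=(0.1537,0.9881)
member 9 (4-6): L=1.2710, (cx,cy)=(1.0000,0.0000)
member 10 (5-6): L=3.4999, (cx,cy)=(0.2111,-0.9775)
solve A·x = −loads:
  F[0-1] = -1074.6436 N (compression)
  F[0-2] = +927.0288 N (tension)
  F[1-2] = +1065.2944 N (tension)
  F[1-3] = -465.8495 N (compression)
  F[2-3] = -1056.5556 N (compression)
  F[2-4] = +1415.4286 N (tension)
  F[3-4] = +799.4636 N (tension)
  F[3-5] = -896.0810 N (compression)
  F[4-5] = +2485.5206 N (tension)
  F[4-6] = +471.6097 N (tension)
  F[5-6] = -2233.5465 N (compression)
  Rx@0 = -724.9400 N
  Ry@0 = +1055.4710 N
  Ry@6 = +2183.1890 N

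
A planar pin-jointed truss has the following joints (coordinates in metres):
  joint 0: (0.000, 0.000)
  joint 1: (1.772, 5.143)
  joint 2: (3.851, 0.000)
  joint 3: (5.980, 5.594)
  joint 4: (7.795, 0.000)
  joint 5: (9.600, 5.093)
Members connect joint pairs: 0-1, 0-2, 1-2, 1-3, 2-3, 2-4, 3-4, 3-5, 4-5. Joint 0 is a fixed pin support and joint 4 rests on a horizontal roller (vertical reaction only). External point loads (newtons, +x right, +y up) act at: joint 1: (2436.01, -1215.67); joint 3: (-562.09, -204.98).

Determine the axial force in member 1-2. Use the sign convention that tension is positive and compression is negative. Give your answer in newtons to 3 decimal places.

-1742.572

N=6 nodes, M=9 members, R=3 reactions → 2N=12, M+R=12
member 0 (0-1): L=5.4397, (cx,cy)=(0.3258,0.9455)
member 1 (0-2): L=3.8510, (cx,cy)=(1.0000,0.0000)
member 2 (1-2): L=5.5473, (cx,cy)=(0.3748,-0.9271)
member 3 (1-3): L=4.2321, (cx,cy)=(0.9943,0.1066)
member 4 (2-3): L=5.9854, (cx,cy)=(0.3557,0.9346)
member 5 (2-4): L=3.9440, (cx,cy)=(1.0000,0.0000)
member 6 (3-4): L=5.8811, (cx,cy)=(0.3086,-0.9512)
member 7 (3-5): L=3.6545, (cx,cy)=(0.9906,-0.1371)
member 8 (4-5): L=5.4034, (cx,cy)=(0.3340,0.9426)
solve A·x = −loads:
  F[0-1] = +229.3202 N (tension)
  F[0-2] = +1799.2183 N (tension)
  F[1-2] = -1742.5717 N (compression)
  F[1-3] = -1718.0174 N (compression)
  F[2-3] = +1728.6138 N (tension)
  F[2-4] = +531.2823 N (tension)
  F[3-4] = -1721.4942 N (compression)
  F[3-5] = +0.0000 N (tension)
  F[4-5] = -0.0000 N (compression)
  Rx@0 = -1873.9200 N
  Ry@0 = -216.8119 N
  Ry@4 = +1637.4619 N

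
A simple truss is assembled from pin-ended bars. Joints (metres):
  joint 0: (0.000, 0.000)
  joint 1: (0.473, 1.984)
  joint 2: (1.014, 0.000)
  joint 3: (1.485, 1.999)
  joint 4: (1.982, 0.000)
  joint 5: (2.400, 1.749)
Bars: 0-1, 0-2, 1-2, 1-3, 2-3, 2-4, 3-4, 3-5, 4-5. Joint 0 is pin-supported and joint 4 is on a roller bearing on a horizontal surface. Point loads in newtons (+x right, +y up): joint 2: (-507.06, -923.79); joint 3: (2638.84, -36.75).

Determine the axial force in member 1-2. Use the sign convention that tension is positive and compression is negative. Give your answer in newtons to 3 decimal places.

N=6 nodes, M=9 members, R=3 reactions → 2N=12, M+R=12
member 0 (0-1): L=2.0396, (cx,cy)=(0.2319,0.9727)
member 1 (0-2): L=1.0140, (cx,cy)=(1.0000,0.0000)
member 2 (1-2): L=2.0564, (cx,cy)=(0.2631,-0.9648)
member 3 (1-3): L=1.0121, (cx,cy)=(0.9999,0.0148)
member 4 (2-3): L=2.0537, (cx,cy)=(0.2293,0.9733)
member 5 (2-4): L=0.9680, (cx,cy)=(1.0000,0.0000)
member 6 (3-4): L=2.0599, (cx,cy)=(0.2413,-0.9705)
member 7 (3-5): L=0.9485, (cx,cy)=(0.9646,-0.2636)
member 8 (4-5): L=1.7983, (cx,cy)=(0.2324,0.9726)
solve A·x = −loads:
  F[0-1] = +2262.7718 N (tension)
  F[0-2] = +1607.0257 N (tension)
  F[1-2] = -2264.2341 N (compression)
  F[1-3] = +1120.5436 N (tension)
  F[2-3] = +3193.3801 N (tension)
  F[2-4] = +786.0565 N (tension)
  F[3-4] = -3257.8749 N (compression)
  F[3-5] = -0.0000 N (tension)
  F[4-5] = +0.0000 N (tension)
  Rx@0 = -2131.7800 N
  Ry@0 = -2201.0836 N
  Ry@4 = +3161.6236 N

-2264.234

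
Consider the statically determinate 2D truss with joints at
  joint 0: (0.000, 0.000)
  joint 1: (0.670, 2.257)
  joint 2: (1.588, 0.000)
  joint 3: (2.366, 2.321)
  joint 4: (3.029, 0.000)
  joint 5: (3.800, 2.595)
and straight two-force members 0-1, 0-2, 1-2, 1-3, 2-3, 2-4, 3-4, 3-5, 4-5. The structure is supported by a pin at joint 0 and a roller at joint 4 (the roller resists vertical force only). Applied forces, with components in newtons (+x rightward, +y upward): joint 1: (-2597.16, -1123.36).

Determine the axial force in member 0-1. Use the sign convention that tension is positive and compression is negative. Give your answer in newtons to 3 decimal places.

N=6 nodes, M=9 members, R=3 reactions → 2N=12, M+R=12
member 0 (0-1): L=2.3543, (cx,cy)=(0.2846,0.9587)
member 1 (0-2): L=1.5880, (cx,cy)=(1.0000,0.0000)
member 2 (1-2): L=2.4365, (cx,cy)=(0.3768,-0.9263)
member 3 (1-3): L=1.6972, (cx,cy)=(0.9993,0.0377)
member 4 (2-3): L=2.4479, (cx,cy)=(0.3178,0.9482)
member 5 (2-4): L=1.4410, (cx,cy)=(1.0000,0.0000)
member 6 (3-4): L=2.4138, (cx,cy)=(0.2747,-0.9615)
member 7 (3-5): L=1.4599, (cx,cy)=(0.9822,0.1877)
member 8 (4-5): L=2.7071, (cx,cy)=(0.2848,0.9586)
solve A·x = −loads:
  F[0-1] = -2931.3038 N (compression)
  F[0-2] = -1762.9696 N (compression)
  F[1-2] = +1864.1331 N (tension)
  F[1-3] = +1061.3894 N (tension)
  F[2-3] = -1821.1923 N (compression)
  F[2-4] = -481.8222 N (compression)
  F[3-4] = +1754.2087 N (tension)
  F[3-5] = -0.0000 N (compression)
  F[4-5] = +0.0000 N (tension)
  Rx@0 = +2597.1600 N
  Ry@0 = +2810.1011 N
  Ry@4 = -1686.7411 N

-2931.304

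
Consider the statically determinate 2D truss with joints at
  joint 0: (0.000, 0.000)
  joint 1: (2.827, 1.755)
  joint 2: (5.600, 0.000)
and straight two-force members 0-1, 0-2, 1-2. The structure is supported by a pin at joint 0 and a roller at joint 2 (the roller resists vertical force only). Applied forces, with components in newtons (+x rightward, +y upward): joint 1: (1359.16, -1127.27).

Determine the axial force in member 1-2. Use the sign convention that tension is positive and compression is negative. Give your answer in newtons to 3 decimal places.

N=3 nodes, M=3 members, R=3 reactions → 2N=6, M+R=6
member 0 (0-1): L=3.3275, (cx,cy)=(0.8496,0.5274)
member 1 (0-2): L=5.6000, (cx,cy)=(1.0000,0.0000)
member 2 (1-2): L=3.2817, (cx,cy)=(0.8450,-0.5348)
solve A·x = −loads:
  F[0-1] = -250.7420 N (compression)
  F[0-2] = +1572.1900 N (tension)
  F[1-2] = -1860.6043 N (compression)
  Rx@0 = -1359.1600 N
  Ry@0 = +132.2489 N
  Ry@2 = +995.0211 N

-1860.604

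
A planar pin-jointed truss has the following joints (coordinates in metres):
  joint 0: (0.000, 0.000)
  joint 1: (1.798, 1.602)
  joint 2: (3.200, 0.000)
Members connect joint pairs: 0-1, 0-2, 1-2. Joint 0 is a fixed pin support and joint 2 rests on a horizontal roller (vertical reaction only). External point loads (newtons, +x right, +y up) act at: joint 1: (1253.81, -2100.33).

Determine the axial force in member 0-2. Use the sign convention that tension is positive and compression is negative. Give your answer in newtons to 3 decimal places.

N=3 nodes, M=3 members, R=3 reactions → 2N=6, M+R=6
member 0 (0-1): L=2.4082, (cx,cy)=(0.7466,0.6652)
member 1 (0-2): L=3.2000, (cx,cy)=(1.0000,0.0000)
member 2 (1-2): L=2.1289, (cx,cy)=(0.6586,-0.7525)
solve A·x = −loads:
  F[0-1] = -439.7189 N (compression)
  F[0-2] = +1582.1172 N (tension)
  F[1-2] = -2402.3483 N (compression)
  Rx@0 = -1253.8100 N
  Ry@0 = +292.5185 N
  Ry@2 = +1807.8115 N

1582.117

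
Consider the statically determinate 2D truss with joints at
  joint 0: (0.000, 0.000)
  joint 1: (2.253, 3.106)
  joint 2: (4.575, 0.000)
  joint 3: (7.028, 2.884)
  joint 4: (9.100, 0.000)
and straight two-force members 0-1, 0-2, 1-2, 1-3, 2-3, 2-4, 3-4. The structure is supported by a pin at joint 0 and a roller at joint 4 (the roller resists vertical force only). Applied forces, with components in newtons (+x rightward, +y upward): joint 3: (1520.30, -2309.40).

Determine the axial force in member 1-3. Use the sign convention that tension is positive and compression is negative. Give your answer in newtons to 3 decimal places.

N=5 nodes, M=7 members, R=3 reactions → 2N=10, M+R=10
member 0 (0-1): L=3.8371, (cx,cy)=(0.5872,0.8095)
member 1 (0-2): L=4.5750, (cx,cy)=(1.0000,0.0000)
member 2 (1-2): L=3.8780, (cx,cy)=(0.5988,-0.8009)
member 3 (1-3): L=4.7802, (cx,cy)=(0.9989,-0.0464)
member 4 (2-3): L=3.7861, (cx,cy)=(0.6479,0.7617)
member 5 (2-4): L=4.5250, (cx,cy)=(1.0000,0.0000)
member 6 (3-4): L=3.5511, (cx,cy)=(0.5835,-0.8121)
solve A·x = −loads:
  F[0-1] = -54.3746 N (compression)
  F[0-2] = +1552.2268 N (tension)
  F[1-2] = +58.8532 N (tension)
  F[1-3] = -67.2384 N (compression)
  F[2-3] = -61.8816 N (compression)
  F[2-4] = +1627.5585 N (tension)
  F[3-4] = -2789.4298 N (compression)
  Rx@0 = -1520.3000 N
  Ry@0 = +44.0145 N
  Ry@4 = +2265.3855 N

-67.238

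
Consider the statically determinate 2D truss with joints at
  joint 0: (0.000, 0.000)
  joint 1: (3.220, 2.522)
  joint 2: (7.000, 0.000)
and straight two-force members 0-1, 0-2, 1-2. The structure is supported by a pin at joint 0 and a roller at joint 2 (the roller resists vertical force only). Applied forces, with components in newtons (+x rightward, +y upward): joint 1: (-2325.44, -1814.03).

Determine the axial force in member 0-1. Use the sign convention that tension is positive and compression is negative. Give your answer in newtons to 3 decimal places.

-2947.397

N=3 nodes, M=3 members, R=3 reactions → 2N=6, M+R=6
member 0 (0-1): L=4.0901, (cx,cy)=(0.7873,0.6166)
member 1 (0-2): L=7.0000, (cx,cy)=(1.0000,0.0000)
member 2 (1-2): L=4.5441, (cx,cy)=(0.8318,-0.5550)
solve A·x = −loads:
  F[0-1] = -2947.3974 N (compression)
  F[0-2] = -5.0495 N (compression)
  F[1-2] = +6.0702 N (tension)
  Rx@0 = +2325.4400 N
  Ry@0 = +1817.3990 N
  Ry@2 = -3.3690 N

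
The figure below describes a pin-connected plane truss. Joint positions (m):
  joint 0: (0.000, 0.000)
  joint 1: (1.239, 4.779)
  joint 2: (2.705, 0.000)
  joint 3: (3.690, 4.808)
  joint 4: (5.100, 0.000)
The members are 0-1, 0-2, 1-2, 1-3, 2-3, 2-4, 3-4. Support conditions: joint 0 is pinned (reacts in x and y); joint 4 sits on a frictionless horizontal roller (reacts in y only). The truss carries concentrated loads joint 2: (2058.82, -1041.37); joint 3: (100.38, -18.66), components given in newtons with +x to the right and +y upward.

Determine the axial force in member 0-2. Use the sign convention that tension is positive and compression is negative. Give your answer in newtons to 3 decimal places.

2262.790

N=5 nodes, M=7 members, R=3 reactions → 2N=10, M+R=10
member 0 (0-1): L=4.9370, (cx,cy)=(0.2510,0.9680)
member 1 (0-2): L=2.7050, (cx,cy)=(1.0000,0.0000)
member 2 (1-2): L=4.9988, (cx,cy)=(0.2933,-0.9560)
member 3 (1-3): L=2.4512, (cx,cy)=(0.9999,0.0118)
member 4 (2-3): L=4.9079, (cx,cy)=(0.2007,0.9797)
member 5 (2-4): L=2.3950, (cx,cy)=(1.0000,0.0000)
member 6 (3-4): L=5.0105, (cx,cy)=(0.2814,-0.9596)
solve A·x = −loads:
  F[0-1] = -412.7717 N (compression)
  F[0-2] = +2262.7901 N (tension)
  F[1-2] = +415.1498 N (tension)
  F[1-3] = -225.3570 N (compression)
  F[2-3] = +657.8599 N (tension)
  F[2-4] = +193.6897 N (tension)
  F[3-4] = -688.2834 N (compression)
  Rx@0 = -2159.2000 N
  Ry@0 = +399.5617 N
  Ry@4 = +660.4683 N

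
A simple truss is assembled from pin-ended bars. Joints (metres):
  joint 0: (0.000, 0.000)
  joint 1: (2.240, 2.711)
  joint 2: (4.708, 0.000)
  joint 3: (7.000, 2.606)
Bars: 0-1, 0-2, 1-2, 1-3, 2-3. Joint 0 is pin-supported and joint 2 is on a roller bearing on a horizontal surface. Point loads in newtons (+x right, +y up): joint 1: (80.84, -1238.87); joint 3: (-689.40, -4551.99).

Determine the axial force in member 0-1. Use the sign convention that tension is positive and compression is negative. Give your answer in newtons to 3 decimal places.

1597.579

N=4 nodes, M=5 members, R=3 reactions → 2N=8, M+R=8
member 0 (0-1): L=3.5167, (cx,cy)=(0.6370,0.7709)
member 1 (0-2): L=4.7080, (cx,cy)=(1.0000,0.0000)
member 2 (1-2): L=3.6661, (cx,cy)=(0.6732,-0.7395)
member 3 (1-3): L=4.7612, (cx,cy)=(0.9998,-0.0221)
member 4 (2-3): L=3.4705, (cx,cy)=(0.6604,0.7509)
solve A·x = −loads:
  F[0-1] = +1597.5790 N (tension)
  F[0-2] = -1626.1575 N (compression)
  F[1-2] = -3437.7956 N (compression)
  F[1-3] = +3251.8330 N (tension)
  F[2-3] = -5966.5699 N (compression)
  Rx@0 = +608.5600 N
  Ry@0 = -1231.5656 N
  Ry@2 = +7022.4256 N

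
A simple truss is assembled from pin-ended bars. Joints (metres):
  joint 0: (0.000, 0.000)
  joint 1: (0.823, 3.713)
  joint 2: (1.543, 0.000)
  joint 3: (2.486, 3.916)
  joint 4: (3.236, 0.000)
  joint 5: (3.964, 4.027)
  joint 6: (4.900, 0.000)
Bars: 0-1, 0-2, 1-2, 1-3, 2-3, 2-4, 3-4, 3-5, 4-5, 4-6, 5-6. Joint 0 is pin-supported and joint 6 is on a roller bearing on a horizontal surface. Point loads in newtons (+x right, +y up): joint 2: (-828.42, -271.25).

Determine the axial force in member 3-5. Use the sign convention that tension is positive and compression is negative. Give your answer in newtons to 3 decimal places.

-35.881

N=7 nodes, M=11 members, R=3 reactions → 2N=14, M+R=14
member 0 (0-1): L=3.8031, (cx,cy)=(0.2164,0.9763)
member 1 (0-2): L=1.5430, (cx,cy)=(1.0000,0.0000)
member 2 (1-2): L=3.7822, (cx,cy)=(0.1904,-0.9817)
member 3 (1-3): L=1.6753, (cx,cy)=(0.9926,0.1212)
member 4 (2-3): L=4.0279, (cx,cy)=(0.2341,0.9722)
member 5 (2-4): L=1.6930, (cx,cy)=(1.0000,0.0000)
member 6 (3-4): L=3.9872, (cx,cy)=(0.1881,-0.9821)
member 7 (3-5): L=1.4822, (cx,cy)=(0.9972,0.0749)
member 8 (4-5): L=4.0923, (cx,cy)=(0.1779,0.9840)
member 9 (4-6): L=1.6640, (cx,cy)=(1.0000,0.0000)
member 10 (5-6): L=4.1343, (cx,cy)=(0.2264,-0.9740)
solve A·x = −loads:
  F[0-1] = -190.3442 N (compression)
  F[0-2] = -787.2292 N (compression)
  F[1-2] = +179.9151 N (tension)
  F[1-3] = -76.0007 N (compression)
  F[2-3] = +97.3299 N (tension)
  F[2-4] = +52.6543 N (tension)
  F[3-4] = -89.7045 N (compression)
  F[3-5] = -35.8814 N (compression)
  F[4-5] = +89.5313 N (tension)
  F[4-6] = +19.8534 N (tension)
  F[5-6] = -87.6930 N (compression)
  Rx@0 = +828.4200 N
  Ry@0 = +185.8339 N
  Ry@6 = +85.4161 N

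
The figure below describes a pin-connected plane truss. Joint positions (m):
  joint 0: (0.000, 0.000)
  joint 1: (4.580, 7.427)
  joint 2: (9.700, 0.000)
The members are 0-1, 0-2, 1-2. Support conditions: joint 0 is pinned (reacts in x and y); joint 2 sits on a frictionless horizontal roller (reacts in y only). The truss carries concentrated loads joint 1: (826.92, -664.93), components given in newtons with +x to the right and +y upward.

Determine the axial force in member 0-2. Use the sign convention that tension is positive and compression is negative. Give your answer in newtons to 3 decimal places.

N=3 nodes, M=3 members, R=3 reactions → 2N=6, M+R=6
member 0 (0-1): L=8.7256, (cx,cy)=(0.5249,0.8512)
member 1 (0-2): L=9.7000, (cx,cy)=(1.0000,0.0000)
member 2 (1-2): L=9.0208, (cx,cy)=(0.5676,-0.8233)
solve A·x = −loads:
  F[0-1] = +331.5137 N (tension)
  F[0-2] = +652.9117 N (tension)
  F[1-2] = -1150.3481 N (compression)
  Rx@0 = -826.9200 N
  Ry@0 = -282.1746 N
  Ry@2 = +947.1046 N

652.912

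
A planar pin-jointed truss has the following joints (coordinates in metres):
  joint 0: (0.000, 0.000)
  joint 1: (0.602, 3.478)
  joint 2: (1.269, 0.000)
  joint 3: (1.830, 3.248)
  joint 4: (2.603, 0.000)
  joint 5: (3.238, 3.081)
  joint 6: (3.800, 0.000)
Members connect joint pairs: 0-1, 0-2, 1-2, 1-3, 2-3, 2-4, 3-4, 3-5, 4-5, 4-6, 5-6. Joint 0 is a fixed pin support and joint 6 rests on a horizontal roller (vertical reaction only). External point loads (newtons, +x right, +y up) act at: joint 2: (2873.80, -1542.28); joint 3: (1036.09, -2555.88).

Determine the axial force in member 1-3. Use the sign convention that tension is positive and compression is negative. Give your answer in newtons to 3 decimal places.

N=7 nodes, M=11 members, R=3 reactions → 2N=14, M+R=14
member 0 (0-1): L=3.5297, (cx,cy)=(0.1706,0.9853)
member 1 (0-2): L=1.2690, (cx,cy)=(1.0000,0.0000)
member 2 (1-2): L=3.5414, (cx,cy)=(0.1883,-0.9821)
member 3 (1-3): L=1.2494, (cx,cy)=(0.9829,-0.1841)
member 4 (2-3): L=3.2961, (cx,cy)=(0.1702,0.9854)
member 5 (2-4): L=1.3340, (cx,cy)=(1.0000,0.0000)
member 6 (3-4): L=3.3387, (cx,cy)=(0.2315,-0.9728)
member 7 (3-5): L=1.4179, (cx,cy)=(0.9930,-0.1178)
member 8 (4-5): L=3.1458, (cx,cy)=(0.2019,0.9794)
member 9 (4-6): L=1.1970, (cx,cy)=(1.0000,0.0000)
member 10 (5-6): L=3.1318, (cx,cy)=(0.1794,-0.9838)
solve A·x = −loads:
  F[0-1] = -1488.4856 N (compression)
  F[0-2] = +4163.7542 N (tension)
  F[1-2] = +1599.2633 N (tension)
  F[1-3] = -564.7290 N (compression)
  F[2-3] = -28.7812 N (compression)
  F[2-4] = +1596.0655 N (tension)
  F[3-4] = -2583.3082 N (compression)
  F[3-5] = -1004.9575 N (compression)
  F[4-5] = +2565.9373 N (tension)
  F[4-6] = +480.0043 N (tension)
  F[5-6] = -2674.9028 N (compression)
  Rx@0 = -3909.8900 N
  Ry@0 = +1466.6774 N
  Ry@6 = +2631.4826 N

-564.729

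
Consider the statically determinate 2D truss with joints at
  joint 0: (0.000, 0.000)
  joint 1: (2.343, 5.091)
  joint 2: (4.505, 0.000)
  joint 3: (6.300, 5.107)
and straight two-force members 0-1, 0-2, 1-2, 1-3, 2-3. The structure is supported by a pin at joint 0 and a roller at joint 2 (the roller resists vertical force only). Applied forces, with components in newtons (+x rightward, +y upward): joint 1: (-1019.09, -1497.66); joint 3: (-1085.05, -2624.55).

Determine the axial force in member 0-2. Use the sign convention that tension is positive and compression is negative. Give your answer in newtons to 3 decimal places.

N=4 nodes, M=5 members, R=3 reactions → 2N=8, M+R=8
member 0 (0-1): L=5.6043, (cx,cy)=(0.4181,0.9084)
member 1 (0-2): L=4.5050, (cx,cy)=(1.0000,0.0000)
member 2 (1-2): L=5.5311, (cx,cy)=(0.3909,-0.9204)
member 3 (1-3): L=3.9570, (cx,cy)=(1.0000,0.0040)
member 4 (2-3): L=5.4133, (cx,cy)=(0.3316,0.9434)
solve A·x = −loads:
  F[0-1] = -2261.8531 N (compression)
  F[0-2] = -1158.5192 N (compression)
  F[1-2] = +604.4707 N (tension)
  F[1-3] = -162.8102 N (compression)
  F[2-3] = -2781.2473 N (compression)
  Rx@0 = +2104.1400 N
  Ry@0 = +2054.6973 N
  Ry@2 = +2067.5127 N

-1158.519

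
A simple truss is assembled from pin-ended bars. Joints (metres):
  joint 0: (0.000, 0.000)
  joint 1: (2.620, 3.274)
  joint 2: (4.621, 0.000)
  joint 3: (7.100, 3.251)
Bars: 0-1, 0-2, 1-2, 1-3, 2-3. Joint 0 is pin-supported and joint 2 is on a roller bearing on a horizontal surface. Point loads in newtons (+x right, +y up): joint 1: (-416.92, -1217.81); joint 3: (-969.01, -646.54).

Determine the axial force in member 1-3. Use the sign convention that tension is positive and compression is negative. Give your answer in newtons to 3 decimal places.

-474.151

N=4 nodes, M=5 members, R=3 reactions → 2N=8, M+R=8
member 0 (0-1): L=4.1933, (cx,cy)=(0.6248,0.7808)
member 1 (0-2): L=4.6210, (cx,cy)=(1.0000,0.0000)
member 2 (1-2): L=3.8371, (cx,cy)=(0.5215,-0.8533)
member 3 (1-3): L=4.4801, (cx,cy)=(1.0000,-0.0051)
member 4 (2-3): L=4.0883, (cx,cy)=(0.6064,0.7952)
solve A·x = −loads:
  F[0-1] = -1482.6400 N (compression)
  F[0-2] = -459.5597 N (compression)
  F[1-2] = -67.7012 N (compression)
  F[1-3] = -474.1509 N (compression)
  F[2-3] = -816.1245 N (compression)
  Rx@0 = +1385.9300 N
  Ry@0 = +1157.6093 N
  Ry@2 = +706.7407 N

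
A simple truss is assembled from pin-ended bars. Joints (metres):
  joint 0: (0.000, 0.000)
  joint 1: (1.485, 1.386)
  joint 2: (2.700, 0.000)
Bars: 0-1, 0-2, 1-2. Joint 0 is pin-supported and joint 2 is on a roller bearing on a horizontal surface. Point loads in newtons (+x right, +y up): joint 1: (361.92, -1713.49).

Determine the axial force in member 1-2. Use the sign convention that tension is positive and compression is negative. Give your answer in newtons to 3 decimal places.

-1500.330

N=3 nodes, M=3 members, R=3 reactions → 2N=6, M+R=6
member 0 (0-1): L=2.0313, (cx,cy)=(0.7311,0.6823)
member 1 (0-2): L=2.7000, (cx,cy)=(1.0000,0.0000)
member 2 (1-2): L=1.8432, (cx,cy)=(0.6592,-0.7520)
solve A·x = −loads:
  F[0-1] = -857.7887 N (compression)
  F[0-2] = +989.0110 N (tension)
  F[1-2] = -1500.3298 N (compression)
  Rx@0 = -361.9200 N
  Ry@0 = +585.2849 N
  Ry@2 = +1128.2051 N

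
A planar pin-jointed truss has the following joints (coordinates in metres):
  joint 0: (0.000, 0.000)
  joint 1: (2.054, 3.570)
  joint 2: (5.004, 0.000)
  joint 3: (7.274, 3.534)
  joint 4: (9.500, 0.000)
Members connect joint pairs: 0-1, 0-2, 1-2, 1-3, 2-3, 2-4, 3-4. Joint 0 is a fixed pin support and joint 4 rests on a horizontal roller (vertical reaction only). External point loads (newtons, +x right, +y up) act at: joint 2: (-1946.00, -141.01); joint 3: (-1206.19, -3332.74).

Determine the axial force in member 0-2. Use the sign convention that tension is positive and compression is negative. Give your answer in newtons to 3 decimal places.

N=5 nodes, M=7 members, R=3 reactions → 2N=10, M+R=10
member 0 (0-1): L=4.1187, (cx,cy)=(0.4987,0.8668)
member 1 (0-2): L=5.0040, (cx,cy)=(1.0000,0.0000)
member 2 (1-2): L=4.6311, (cx,cy)=(0.6370,-0.7709)
member 3 (1-3): L=5.2201, (cx,cy)=(1.0000,-0.0069)
member 4 (2-3): L=4.2002, (cx,cy)=(0.5404,0.8414)
member 5 (2-4): L=4.4960, (cx,cy)=(1.0000,0.0000)
member 6 (3-4): L=4.1766, (cx,cy)=(0.5330,-0.8461)
solve A·x = −loads:
  F[0-1] = -1495.6026 N (compression)
  F[0-2] = -2406.3342 N (compression)
  F[1-2] = +1698.0233 N (tension)
  F[1-3] = -1827.5283 N (compression)
  F[2-3] = -1388.1303 N (compression)
  F[2-4] = +1371.5025 N (tension)
  F[3-4] = -2573.3412 N (compression)
  Rx@0 = +3152.1900 N
  Ry@0 = +1296.3511 N
  Ry@4 = +2177.3989 N

-2406.334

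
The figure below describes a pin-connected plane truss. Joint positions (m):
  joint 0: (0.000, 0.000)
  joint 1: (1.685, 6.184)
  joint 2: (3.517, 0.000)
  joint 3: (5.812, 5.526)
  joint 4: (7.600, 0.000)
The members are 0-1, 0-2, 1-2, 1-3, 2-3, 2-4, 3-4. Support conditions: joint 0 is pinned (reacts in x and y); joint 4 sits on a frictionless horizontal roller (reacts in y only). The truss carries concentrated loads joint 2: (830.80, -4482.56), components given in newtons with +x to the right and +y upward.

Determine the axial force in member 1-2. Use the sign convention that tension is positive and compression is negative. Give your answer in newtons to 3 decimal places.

N=5 nodes, M=7 members, R=3 reactions → 2N=10, M+R=10
member 0 (0-1): L=6.4095, (cx,cy)=(0.2629,0.9648)
member 1 (0-2): L=3.5170, (cx,cy)=(1.0000,0.0000)
member 2 (1-2): L=6.4497, (cx,cy)=(0.2840,-0.9588)
member 3 (1-3): L=4.1791, (cx,cy)=(0.9875,-0.1574)
member 4 (2-3): L=5.9836, (cx,cy)=(0.3835,0.9235)
member 5 (2-4): L=4.0830, (cx,cy)=(1.0000,0.0000)
member 6 (3-4): L=5.8081, (cx,cy)=(0.3078,-0.9514)
solve A·x = −loads:
  F[0-1] = -2495.9929 N (compression)
  F[0-2] = +1486.9790 N (tension)
  F[1-2] = +2750.6876 N (tension)
  F[1-3] = -1455.6573 N (compression)
  F[2-3] = +1997.9740 N (tension)
  F[2-4] = +671.1839 N (tension)
  F[3-4] = -2180.2459 N (compression)
  Rx@0 = -830.8000 N
  Ry@0 = +2408.1964 N
  Ry@4 = +2074.3636 N

2750.688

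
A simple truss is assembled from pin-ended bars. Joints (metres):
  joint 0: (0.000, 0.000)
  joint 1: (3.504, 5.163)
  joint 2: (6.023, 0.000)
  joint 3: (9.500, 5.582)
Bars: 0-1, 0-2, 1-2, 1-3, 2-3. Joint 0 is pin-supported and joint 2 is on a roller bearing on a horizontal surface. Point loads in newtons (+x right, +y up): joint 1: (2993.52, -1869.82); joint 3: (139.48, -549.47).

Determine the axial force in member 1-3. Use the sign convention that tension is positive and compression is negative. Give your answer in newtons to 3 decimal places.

N=4 nodes, M=5 members, R=3 reactions → 2N=8, M+R=8
member 0 (0-1): L=6.2398, (cx,cy)=(0.5616,0.8274)
member 1 (0-2): L=6.0230, (cx,cy)=(1.0000,0.0000)
member 2 (1-2): L=5.7447, (cx,cy)=(0.4385,-0.8987)
member 3 (1-3): L=6.0106, (cx,cy)=(0.9976,0.0697)
member 4 (2-3): L=6.5763, (cx,cy)=(0.5287,0.8488)
solve A·x = −loads:
  F[0-1] = +2695.7274 N (tension)
  F[0-2] = +1619.1868 N (tension)
  F[1-2] = -4523.1998 N (compression)
  F[1-3] = +504.8939 N (tension)
  F[2-3] = -688.8146 N (compression)
  Rx@0 = -3133.0000 N
  Ry@0 = -2230.5415 N
  Ry@2 = +4649.8315 N

504.894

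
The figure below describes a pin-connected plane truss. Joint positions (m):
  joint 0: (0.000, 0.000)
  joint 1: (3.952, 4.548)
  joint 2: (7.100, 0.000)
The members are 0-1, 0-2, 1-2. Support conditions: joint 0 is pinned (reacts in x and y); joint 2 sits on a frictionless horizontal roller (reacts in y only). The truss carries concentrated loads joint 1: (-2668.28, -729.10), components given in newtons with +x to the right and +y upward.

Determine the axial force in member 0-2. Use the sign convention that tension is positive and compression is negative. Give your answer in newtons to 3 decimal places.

N=3 nodes, M=3 members, R=3 reactions → 2N=6, M+R=6
member 0 (0-1): L=6.0252, (cx,cy)=(0.6559,0.7548)
member 1 (0-2): L=7.1000, (cx,cy)=(1.0000,0.0000)
member 2 (1-2): L=5.5312, (cx,cy)=(0.5691,-0.8222)
solve A·x = −loads:
  F[0-1] = -2692.6061 N (compression)
  F[0-2] = -902.1574 N (compression)
  F[1-2] = +1585.1385 N (tension)
  Rx@0 = +2668.2800 N
  Ry@0 = +2032.4710 N
  Ry@2 = -1303.3710 N

-902.157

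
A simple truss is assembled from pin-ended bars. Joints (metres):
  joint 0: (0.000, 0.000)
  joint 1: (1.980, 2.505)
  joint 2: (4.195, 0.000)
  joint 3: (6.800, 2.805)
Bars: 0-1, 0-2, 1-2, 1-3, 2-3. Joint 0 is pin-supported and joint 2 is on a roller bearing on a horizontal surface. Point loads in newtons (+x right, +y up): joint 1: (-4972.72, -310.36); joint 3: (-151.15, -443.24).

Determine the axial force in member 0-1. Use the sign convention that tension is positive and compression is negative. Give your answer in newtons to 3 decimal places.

N=4 nodes, M=5 members, R=3 reactions → 2N=8, M+R=8
member 0 (0-1): L=3.1930, (cx,cy)=(0.6201,0.7845)
member 1 (0-2): L=4.1950, (cx,cy)=(1.0000,0.0000)
member 2 (1-2): L=3.3438, (cx,cy)=(0.6624,-0.7491)
member 3 (1-3): L=4.8293, (cx,cy)=(0.9981,0.0621)
member 4 (2-3): L=3.8281, (cx,cy)=(0.6805,0.7327)
solve A·x = −loads:
  F[0-1] = -3771.8581 N (compression)
  F[0-2] = -2784.9365 N (compression)
  F[1-2] = +3558.6879 N (tension)
  F[1-3] = +277.0020 N (tension)
  F[2-3] = -628.3854 N (compression)
  Rx@0 = +5123.8700 N
  Ry@0 = +2959.1053 N
  Ry@2 = -2205.5053 N

-3771.858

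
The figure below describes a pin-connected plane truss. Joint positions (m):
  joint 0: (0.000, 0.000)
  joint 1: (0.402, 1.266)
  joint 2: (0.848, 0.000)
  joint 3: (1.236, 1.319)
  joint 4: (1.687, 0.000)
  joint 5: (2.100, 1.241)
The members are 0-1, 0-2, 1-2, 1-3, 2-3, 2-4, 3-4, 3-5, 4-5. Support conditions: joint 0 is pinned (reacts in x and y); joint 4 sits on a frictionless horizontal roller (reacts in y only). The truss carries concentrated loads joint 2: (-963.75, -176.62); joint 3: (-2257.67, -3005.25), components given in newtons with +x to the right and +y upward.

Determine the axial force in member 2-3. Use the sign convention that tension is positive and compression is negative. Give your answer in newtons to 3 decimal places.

-2469.602

N=6 nodes, M=9 members, R=3 reactions → 2N=12, M+R=12
member 0 (0-1): L=1.3283, (cx,cy)=(0.3026,0.9531)
member 1 (0-2): L=0.8480, (cx,cy)=(1.0000,0.0000)
member 2 (1-2): L=1.3423, (cx,cy)=(0.3323,-0.9432)
member 3 (1-3): L=0.8357, (cx,cy)=(0.9980,0.0634)
member 4 (2-3): L=1.3749, (cx,cy)=(0.2822,0.9594)
member 5 (2-4): L=0.8390, (cx,cy)=(1.0000,0.0000)
member 6 (3-4): L=1.3940, (cx,cy)=(0.3235,-0.9462)
member 7 (3-5): L=0.8675, (cx,cy)=(0.9959,-0.0899)
member 8 (4-5): L=1.3079, (cx,cy)=(0.3158,0.9488)
solve A·x = −loads:
  F[0-1] = -2787.1499 N (compression)
  F[0-2] = -2377.9051 N (compression)
  F[1-2] = +2699.2036 N (tension)
  F[1-3] = -1743.9022 N (compression)
  F[2-3] = -2469.6018 N (compression)
  F[2-4] = +179.6571 N (tension)
  F[3-4] = -555.2933 N (compression)
  F[3-5] = +0.0000 N (tension)
  F[4-5] = -0.0000 N (compression)
  Rx@0 = +3221.4200 N
  Ry@0 = +2656.4426 N
  Ry@4 = +525.4274 N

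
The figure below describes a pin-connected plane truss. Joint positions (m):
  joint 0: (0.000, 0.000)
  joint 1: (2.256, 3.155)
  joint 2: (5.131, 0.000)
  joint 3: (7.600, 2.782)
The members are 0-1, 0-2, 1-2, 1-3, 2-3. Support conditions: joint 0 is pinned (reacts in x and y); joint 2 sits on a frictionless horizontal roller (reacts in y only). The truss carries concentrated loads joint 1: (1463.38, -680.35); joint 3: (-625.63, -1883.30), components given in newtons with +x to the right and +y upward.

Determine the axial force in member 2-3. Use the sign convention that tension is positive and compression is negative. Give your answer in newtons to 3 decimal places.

-2426.121

N=4 nodes, M=5 members, R=3 reactions → 2N=8, M+R=8
member 0 (0-1): L=3.8786, (cx,cy)=(0.5817,0.8134)
member 1 (0-2): L=5.1310, (cx,cy)=(1.0000,0.0000)
member 2 (1-2): L=4.2684, (cx,cy)=(0.6735,-0.7391)
member 3 (1-3): L=5.3570, (cx,cy)=(0.9976,-0.0696)
member 4 (2-3): L=3.7196, (cx,cy)=(0.6638,0.7479)
solve A·x = −loads:
  F[0-1] = +1334.6098 N (tension)
  F[0-2] = +61.4706 N (tension)
  F[1-2] = -2482.2032 N (compression)
  F[1-3] = +987.1755 N (tension)
  F[2-3] = -2426.1210 N (compression)
  Rx@0 = -837.7500 N
  Ry@0 = -1085.6213 N
  Ry@2 = +3649.2713 N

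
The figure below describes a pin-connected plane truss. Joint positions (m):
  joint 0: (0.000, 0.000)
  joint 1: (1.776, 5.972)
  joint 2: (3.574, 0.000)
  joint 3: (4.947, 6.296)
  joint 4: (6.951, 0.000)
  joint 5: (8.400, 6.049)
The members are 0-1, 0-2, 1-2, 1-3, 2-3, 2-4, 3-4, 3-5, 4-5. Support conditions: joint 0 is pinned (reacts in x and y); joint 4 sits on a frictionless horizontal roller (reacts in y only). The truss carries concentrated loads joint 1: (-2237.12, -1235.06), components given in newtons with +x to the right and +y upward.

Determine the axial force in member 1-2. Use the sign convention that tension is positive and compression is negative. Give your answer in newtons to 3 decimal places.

1771.747

N=6 nodes, M=9 members, R=3 reactions → 2N=12, M+R=12
member 0 (0-1): L=6.2305, (cx,cy)=(0.2850,0.9585)
member 1 (0-2): L=3.5740, (cx,cy)=(1.0000,0.0000)
member 2 (1-2): L=6.2368, (cx,cy)=(0.2883,-0.9575)
member 3 (1-3): L=3.1875, (cx,cy)=(0.9948,0.1016)
member 4 (2-3): L=6.4440, (cx,cy)=(0.2131,0.9770)
member 5 (2-4): L=3.3770, (cx,cy)=(1.0000,0.0000)
member 6 (3-4): L=6.6072, (cx,cy)=(0.3033,-0.9529)
member 7 (3-5): L=3.4618, (cx,cy)=(0.9975,-0.0713)
member 8 (4-5): L=6.2201, (cx,cy)=(0.2330,0.9725)
solve A·x = −loads:
  F[0-1] = -2964.5262 N (compression)
  F[0-2] = -1392.0819 N (compression)
  F[1-2] = +1771.7466 N (tension)
  F[1-3] = +885.8949 N (tension)
  F[2-3] = -1736.3963 N (compression)
  F[2-4] = -511.3370 N (compression)
  F[3-4] = +1685.8916 N (tension)
  F[3-5] = -0.0000 N (tension)
  F[4-5] = +0.0000 N (tension)
  Rx@0 = +2237.1200 N
  Ry@0 = +2841.5359 N
  Ry@4 = -1606.4759 N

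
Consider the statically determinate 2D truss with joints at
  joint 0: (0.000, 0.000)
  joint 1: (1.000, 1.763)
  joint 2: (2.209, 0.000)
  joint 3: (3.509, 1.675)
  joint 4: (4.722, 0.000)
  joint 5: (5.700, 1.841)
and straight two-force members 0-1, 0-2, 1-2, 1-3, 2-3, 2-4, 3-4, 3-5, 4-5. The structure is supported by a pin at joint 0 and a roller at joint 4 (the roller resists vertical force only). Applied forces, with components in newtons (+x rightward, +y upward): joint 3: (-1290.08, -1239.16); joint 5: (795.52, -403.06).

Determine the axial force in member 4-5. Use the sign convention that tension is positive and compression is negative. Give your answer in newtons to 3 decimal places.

-546.655

N=6 nodes, M=9 members, R=3 reactions → 2N=12, M+R=12
member 0 (0-1): L=2.0269, (cx,cy)=(0.4934,0.8698)
member 1 (0-2): L=2.2090, (cx,cy)=(1.0000,0.0000)
member 2 (1-2): L=2.1377, (cx,cy)=(0.5656,-0.8247)
member 3 (1-3): L=2.5105, (cx,cy)=(0.9994,-0.0351)
member 4 (2-3): L=2.1203, (cx,cy)=(0.6131,0.7900)
member 5 (2-4): L=2.5130, (cx,cy)=(1.0000,0.0000)
member 6 (3-4): L=2.0681, (cx,cy)=(0.5865,-0.8099)
member 7 (3-5): L=2.1973, (cx,cy)=(0.9971,0.0755)
member 8 (4-5): L=2.0846, (cx,cy)=(0.4691,0.8831)
solve A·x = −loads:
  F[0-1] = -439.5222 N (compression)
  F[0-2] = -277.7114 N (compression)
  F[1-2] = +484.4358 N (tension)
  F[1-3] = -491.1258 N (compression)
  F[2-3] = -505.7290 N (compression)
  F[2-4] = +306.3386 N (tension)
  F[3-4] = -959.5357 N (compression)
  F[3-5] = +1054.9945 N (tension)
  F[4-5] = -546.6546 N (compression)
  Rx@0 = +494.5600 N
  Ry@0 = +382.3041 N
  Ry@4 = +1259.9159 N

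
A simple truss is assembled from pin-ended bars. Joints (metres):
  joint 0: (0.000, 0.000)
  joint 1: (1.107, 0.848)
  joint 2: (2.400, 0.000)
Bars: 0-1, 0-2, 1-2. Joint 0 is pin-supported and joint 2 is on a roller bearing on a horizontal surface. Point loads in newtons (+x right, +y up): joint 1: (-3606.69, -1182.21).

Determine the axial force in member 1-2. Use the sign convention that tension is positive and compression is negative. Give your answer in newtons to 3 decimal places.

1329.409

N=3 nodes, M=3 members, R=3 reactions → 2N=6, M+R=6
member 0 (0-1): L=1.3945, (cx,cy)=(0.7938,0.6081)
member 1 (0-2): L=2.4000, (cx,cy)=(1.0000,0.0000)
member 2 (1-2): L=1.5463, (cx,cy)=(0.8362,-0.5484)
solve A·x = −loads:
  F[0-1] = -3142.9555 N (compression)
  F[0-2] = -1111.6589 N (compression)
  F[1-2] = +1329.4088 N (tension)
  Rx@0 = +3606.6900 N
  Ry@0 = +1911.2794 N
  Ry@2 = -729.0694 N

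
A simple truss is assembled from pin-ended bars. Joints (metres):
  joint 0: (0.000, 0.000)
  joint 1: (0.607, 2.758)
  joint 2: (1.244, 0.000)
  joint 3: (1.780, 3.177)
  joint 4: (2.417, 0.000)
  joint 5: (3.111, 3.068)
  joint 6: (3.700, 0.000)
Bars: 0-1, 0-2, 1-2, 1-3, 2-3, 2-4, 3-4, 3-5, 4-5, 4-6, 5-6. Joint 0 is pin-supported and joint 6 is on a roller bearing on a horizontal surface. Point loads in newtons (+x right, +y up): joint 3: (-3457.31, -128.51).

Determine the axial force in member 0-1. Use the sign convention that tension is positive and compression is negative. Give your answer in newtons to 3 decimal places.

N=7 nodes, M=11 members, R=3 reactions → 2N=14, M+R=14
member 0 (0-1): L=2.8240, (cx,cy)=(0.2149,0.9766)
member 1 (0-2): L=1.2440, (cx,cy)=(1.0000,0.0000)
member 2 (1-2): L=2.8306, (cx,cy)=(0.2250,-0.9743)
member 3 (1-3): L=1.2456, (cx,cy)=(0.9417,0.3364)
member 4 (2-3): L=3.2219, (cx,cy)=(0.1664,0.9861)
member 5 (2-4): L=1.1730, (cx,cy)=(1.0000,0.0000)
member 6 (3-4): L=3.2402, (cx,cy)=(0.1966,-0.9805)
member 7 (3-5): L=1.3355, (cx,cy)=(0.9967,-0.0816)
member 8 (4-5): L=3.1455, (cx,cy)=(0.2206,0.9754)
member 9 (4-6): L=1.2830, (cx,cy)=(1.0000,0.0000)
member 10 (5-6): L=3.1240, (cx,cy)=(0.1885,-0.9821)
solve A·x = −loads:
  F[0-1] = -3107.9440 N (compression)
  F[0-2] = -2789.2797 N (compression)
  F[1-2] = +2651.5464 N (tension)
  F[1-3] = -1342.9996 N (compression)
  F[2-3] = -2620.0437 N (compression)
  F[2-4] = -1756.7008 N (compression)
  F[3-4] = +2864.9612 N (tension)
  F[3-5] = +1197.4708 N (tension)
  F[4-5] = -2880.0250 N (compression)
  F[4-6] = -558.0508 N (compression)
  F[5-6] = +2959.8739 N (tension)
  Rx@0 = +3457.3100 N
  Ry@0 = +3035.3008 N
  Ry@6 = -2906.7908 N

-3107.944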